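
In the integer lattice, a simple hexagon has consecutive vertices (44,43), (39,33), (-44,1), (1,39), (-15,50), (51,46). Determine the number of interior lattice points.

Using the shoelace formula, 2A = |(44·33 − 39·43) + (39·1 − (-44)·33) + ((-44)·39 − 1·1) + (1·50 − (-15)·39) + ((-15)·46 − 51·50) + (51·43 − 44·46)| = 2887, so the area is 1443.5.
Along each edge there are gcd(|Δx|,|Δy|)+1 lattice points, so counting each shared vertex once the boundary has gcd(5,10) + gcd(83,32) + gcd(45,38) + gcd(16,11) + gcd(66,4) + gcd(7,3) = 5+1+1+1+2+1 = 11.
Pick's theorem gives I = A − B/2 + 1 = 1443.5 − 11/2 + 1 = 1439.

1439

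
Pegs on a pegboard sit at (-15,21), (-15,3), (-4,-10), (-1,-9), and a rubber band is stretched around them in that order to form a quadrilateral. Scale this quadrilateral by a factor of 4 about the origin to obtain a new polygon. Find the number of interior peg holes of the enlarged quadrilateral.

The shoelace formula gives twice the area as |((-15)·3 − (-15)·21) + ((-15)·(-10) − (-4)·3) + ((-4)·(-9) − (-1)·(-10)) + ((-1)·21 − (-15)·(-9))| = 302, so the area is 151.
Summing gcd(|Δx|,|Δy|) over the edges gives the boundary count: gcd(0,18) + gcd(11,13) + gcd(3,1) + gcd(14,30) = 18+1+1+2 = 22.
Scaling by 4 multiplies the area by 4² = 16 (so the new area is 2416) and multiplies the boundary lattice-point count by 4, giving 88.
By Pick's theorem, the interior count of the dilated polygon is 2416 − 88/2 + 1 = 2373.

2373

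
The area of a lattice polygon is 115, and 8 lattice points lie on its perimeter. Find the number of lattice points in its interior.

From Pick's theorem, I = A − B/2 + 1 = 115 − 8/2 + 1 = 112.

112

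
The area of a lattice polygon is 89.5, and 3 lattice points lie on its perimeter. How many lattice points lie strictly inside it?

89

From Pick's theorem, I = A − B/2 + 1 = 89.5 − 3/2 + 1 = 89.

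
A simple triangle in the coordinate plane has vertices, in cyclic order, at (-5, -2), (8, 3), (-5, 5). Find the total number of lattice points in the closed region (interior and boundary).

The shoelace formula gives twice the area as |((-5)·3 − 8·(-2)) + (8·5 − (-5)·3) + ((-5)·(-2) − (-5)·5)| = 91, so the area is 45.5.
Along each edge there are gcd(|Δx|,|Δy|)+1 lattice points, so counting each shared vertex once the boundary has gcd(13,5) + gcd(13,2) + gcd(0,7) = 1+1+7 = 9.
Pick's theorem gives I = A − B/2 + 1 = 45.5 − 9/2 + 1 = 42, so the closed region contains I + B = 42 + 9 = 51 lattice points.

51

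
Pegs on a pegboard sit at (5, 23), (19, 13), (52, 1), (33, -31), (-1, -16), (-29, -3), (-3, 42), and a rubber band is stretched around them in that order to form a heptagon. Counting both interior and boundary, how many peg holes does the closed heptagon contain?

2606

The shoelace formula gives twice the area as |[5·13 − 19·23] + [19·1 − 52·13] + [52·(-31) − 33·1] + [33·(-16) − (-1)·(-31)] + [(-1)·(-3) − (-29)·(-16)] + [(-29)·42 − (-3)·(-3)] + [(-3)·23 − 5·42]| = 5200, so the area is 2600.
The number of boundary lattice points is Σ gcd(|Δx|,|Δy|) = gcd(14,10) + gcd(33,12) + gcd(19,32) + gcd(34,15) + gcd(28,13) + gcd(26,45) + gcd(8,19) = 2+3+1+1+1+1+1 = 10.
Pick's theorem gives I = A − B/2 + 1 = 2600 − 10/2 + 1 = 2596, so the closed region contains I + B = 2596 + 10 = 2606 lattice points.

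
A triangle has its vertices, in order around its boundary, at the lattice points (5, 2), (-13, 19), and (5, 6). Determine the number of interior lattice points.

34

Using the shoelace formula, 2A = |[5·19 − (-13)·2] + [(-13)·6 − 5·19] + [5·2 − 5·6]| = 72, so the area is 36.
Summing gcd(|Δx|,|Δy|) over the edges gives the boundary count: gcd(18,17) + gcd(18,13) + gcd(0,4) = 1+1+4 = 6.
Pick's theorem gives I = A − B/2 + 1 = 36 − 6/2 + 1 = 34.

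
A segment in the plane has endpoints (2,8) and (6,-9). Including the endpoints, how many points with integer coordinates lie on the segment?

2

The number of lattice points on a segment between lattice points is gcd(|Δx|,|Δy|) + 1 = gcd(4,17) + 1 = 1 + 1 = 2.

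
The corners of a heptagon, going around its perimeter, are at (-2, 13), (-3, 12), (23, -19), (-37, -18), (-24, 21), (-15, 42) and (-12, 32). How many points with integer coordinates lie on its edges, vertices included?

Summing gcd(|Δx|,|Δy|) over the edges gives the boundary count: gcd(1,1) + gcd(26,31) + gcd(60,1) + gcd(13,39) + gcd(9,21) + gcd(3,10) + gcd(10,19) = 1+1+1+13+3+1+1 = 21.

21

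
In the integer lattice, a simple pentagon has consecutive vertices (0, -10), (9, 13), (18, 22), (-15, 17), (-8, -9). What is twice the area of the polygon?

1041

Using the shoelace formula, 2A = |[0·13 − 9·(-10)] + [9·22 − 18·13] + [18·17 − (-15)·22] + [(-15)·(-9) − (-8)·17] + [(-8)·(-10) − 0·(-9)]| = 1041, so the area is 1041/2.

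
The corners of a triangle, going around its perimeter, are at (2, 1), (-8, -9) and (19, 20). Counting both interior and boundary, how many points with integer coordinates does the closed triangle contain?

17

The shoelace formula gives twice the area as |(2·(-9) − (-8)·1) + ((-8)·20 − 19·(-9)) + (19·1 − 2·20)| = 20, so the area is 10.
Along each edge there are gcd(|Δx|,|Δy|)+1 lattice points, so counting each shared vertex once the boundary has gcd(10,10) + gcd(27,29) + gcd(17,19) = 10+1+1 = 12.
Pick's theorem gives I = A − B/2 + 1 = 10 − 12/2 + 1 = 5, so the closed region contains I + B = 5 + 12 = 17 lattice points.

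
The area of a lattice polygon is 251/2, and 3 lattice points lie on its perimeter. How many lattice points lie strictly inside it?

From Pick's theorem, I = A − B/2 + 1 = 251/2 − 3/2 + 1 = 125.

125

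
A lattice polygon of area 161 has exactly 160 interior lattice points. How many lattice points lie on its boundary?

Pick's theorem gives A = I + B/2 − 1, so B = 2(A − I + 1) = 2(161 − 160 + 1) = 4.

4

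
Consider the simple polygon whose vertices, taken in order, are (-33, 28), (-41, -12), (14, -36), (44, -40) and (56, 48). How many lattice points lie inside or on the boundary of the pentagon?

The shoelace formula gives twice the area as |[(-33)·(-12) − (-41)·28] + [(-41)·(-36) − 14·(-12)] + [14·(-40) − 44·(-36)] + [44·48 − 56·(-40)] + [56·28 − (-33)·48]| = 11716, so the area is 5858.
The number of boundary lattice points is Σ gcd(|Δx|,|Δy|) = gcd(8,40) + gcd(55,24) + gcd(30,4) + gcd(12,88) + gcd(89,20) = 8+1+2+4+1 = 16.
Pick's theorem gives I = A − B/2 + 1 = 5858 − 16/2 + 1 = 5851, so the closed region contains I + B = 5851 + 16 = 5867 lattice points.

5867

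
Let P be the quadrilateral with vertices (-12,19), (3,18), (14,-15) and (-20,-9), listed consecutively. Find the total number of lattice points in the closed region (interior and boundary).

752

Using the shoelace formula, 2A = |((-12)·18 − 3·19) + (3·(-15) − 14·18) + (14·(-9) − (-20)·(-15)) + ((-20)·19 − (-12)·(-9))| = 1484, so the area is 742.
Summing gcd(|Δx|,|Δy|) over the edges gives the boundary count: gcd(15,1) + gcd(11,33) + gcd(34,6) + gcd(8,28) = 1+11+2+4 = 18.
Pick's theorem gives I = A − B/2 + 1 = 742 − 18/2 + 1 = 734, so the closed region contains I + B = 734 + 18 = 752 lattice points.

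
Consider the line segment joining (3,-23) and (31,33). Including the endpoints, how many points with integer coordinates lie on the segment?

The number of lattice points on a segment between lattice points is gcd(|Δx|,|Δy|) + 1 = gcd(28,56) + 1 = 28 + 1 = 29.

29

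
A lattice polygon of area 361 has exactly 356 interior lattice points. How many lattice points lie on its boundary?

12

Pick's theorem gives A = I + B/2 − 1, so B = 2(A − I + 1) = 2(361 − 356 + 1) = 12.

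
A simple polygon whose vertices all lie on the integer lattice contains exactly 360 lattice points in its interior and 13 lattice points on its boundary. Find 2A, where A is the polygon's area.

Pick's theorem states A = I + B/2 − 1, so A = 360 + 13/2 − 1 = 731/2.
Hence 2A = 731.

731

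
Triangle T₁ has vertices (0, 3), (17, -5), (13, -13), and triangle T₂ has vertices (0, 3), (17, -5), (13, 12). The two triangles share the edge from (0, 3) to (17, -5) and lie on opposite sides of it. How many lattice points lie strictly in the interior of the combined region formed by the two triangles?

The union is the simple quadrilateral with vertices (0, 3), (13, -13), (17, -5), (13, 12) in order.
By the shoelace formula, twice the signed area is |[0·(-13) − 13·3] + [13·(-5) − 17·(-13)] + [17·12 − 13·(-5)] + [13·3 − 0·12]| = 425, so the area is 212.5.
Summing gcd(|Δx|,|Δy|) over the edges gives the boundary count: gcd(13,16) + gcd(4,8) + gcd(4,17) + gcd(13,9) = 1+4+1+1 = 7.
By Pick's theorem I = A − B/2 + 1 = 212.5 − 7/2 + 1 = 210.

210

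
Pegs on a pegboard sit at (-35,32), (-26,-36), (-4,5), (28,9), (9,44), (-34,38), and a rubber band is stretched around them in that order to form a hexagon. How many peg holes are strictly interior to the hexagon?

By the shoelace formula, twice the signed area is |[(-35)·(-36) − (-26)·32] + [(-26)·5 − (-4)·(-36)] + [(-4)·9 − 28·5] + [28·44 − 9·9] + [9·38 − (-34)·44] + [(-34)·32 − (-35)·38]| = 4873, so the area is 4873/2.
Summing gcd(|Δx|,|Δy|) over the edges gives the boundary count: gcd(9,68) + gcd(22,41) + gcd(32,4) + gcd(19,35) + gcd(43,6) + gcd(1,6) = 1+1+4+1+1+1 = 9.
By Pick's theorem A = I + B/2 − 1, so I = 4873/2 − 9/2 + 1 = 2433.

2433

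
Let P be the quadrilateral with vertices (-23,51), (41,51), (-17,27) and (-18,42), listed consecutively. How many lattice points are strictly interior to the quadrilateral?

702

By the shoelace formula, twice the signed area is |[(-23)·51 − 41·51] + [41·27 − (-17)·51] + [(-17)·42 − (-18)·27] + [(-18)·51 − (-23)·42]| = 1470, so the area is 735.
Along each edge there are gcd(|Δx|,|Δy|)+1 lattice points, so counting each shared vertex once the boundary has gcd(64,0) + gcd(58,24) + gcd(1,15) + gcd(5,9) = 64+2+1+1 = 68.
By Pick's theorem A = I + B/2 − 1, so I = 735 − 68/2 + 1 = 702.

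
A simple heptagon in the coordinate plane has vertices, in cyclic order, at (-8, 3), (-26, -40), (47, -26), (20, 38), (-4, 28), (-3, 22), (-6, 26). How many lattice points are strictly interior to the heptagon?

3103

By the shoelace formula, twice the signed area is |[(-8)·(-40) − (-26)·3] + [(-26)·(-26) − 47·(-40)] + [47·38 − 20·(-26)] + [20·28 − (-4)·38] + [(-4)·22 − (-3)·28] + [(-3)·26 − (-6)·22] + [(-6)·3 − (-8)·26]| = 6212, so the area is 3106.
The number of boundary lattice points is Σ gcd(|Δx|,|Δy|) = gcd(18,43) + gcd(73,14) + gcd(27,64) + gcd(24,10) + gcd(1,6) + gcd(3,4) + gcd(2,23) = 1+1+1+2+1+1+1 = 8.
Pick's theorem gives I = A − B/2 + 1 = 3106 − 8/2 + 1 = 3103.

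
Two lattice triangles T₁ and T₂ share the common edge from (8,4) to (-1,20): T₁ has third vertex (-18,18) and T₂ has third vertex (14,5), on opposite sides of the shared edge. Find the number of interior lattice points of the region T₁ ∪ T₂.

The union is the simple quadrilateral with vertices (8,4), (-18,18), (-1,20), (14,5) in order.
Using the shoelace formula, 2A = |(8·18 − (-18)·4) + ((-18)·20 − (-1)·18) + ((-1)·5 − 14·20) + (14·4 − 8·5)| = 395, so the area is 197.5.
Summing gcd(|Δx|,|Δy|) over the edges gives the boundary count: gcd(26,14) + gcd(17,2) + gcd(15,15) + gcd(6,1) = 2+1+15+1 = 19.
By Pick's theorem I = A − B/2 + 1 = 197.5 − 19/2 + 1 = 189.

189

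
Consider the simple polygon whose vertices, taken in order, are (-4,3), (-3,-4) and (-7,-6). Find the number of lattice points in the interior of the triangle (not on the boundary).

13

Using the shoelace formula, 2A = |[(-4)·(-4) − (-3)·3] + [(-3)·(-6) − (-7)·(-4)] + [(-7)·3 − (-4)·(-6)]| = 30, so the area is 15.
Summing gcd(|Δx|,|Δy|) over the edges gives the boundary count: gcd(1,7) + gcd(4,2) + gcd(3,9) = 1+2+3 = 6.
Pick's theorem gives I = A − B/2 + 1 = 15 − 6/2 + 1 = 13.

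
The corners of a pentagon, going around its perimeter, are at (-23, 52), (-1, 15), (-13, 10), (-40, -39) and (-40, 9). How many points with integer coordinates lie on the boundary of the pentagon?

52

Summing gcd(|Δx|,|Δy|) over the edges gives the boundary count: gcd(22,37) + gcd(12,5) + gcd(27,49) + gcd(0,48) + gcd(17,43) = 1+1+1+48+1 = 52.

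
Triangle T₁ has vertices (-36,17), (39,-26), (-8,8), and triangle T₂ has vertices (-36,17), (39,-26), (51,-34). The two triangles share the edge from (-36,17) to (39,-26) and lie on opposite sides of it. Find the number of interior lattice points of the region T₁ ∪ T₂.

The union is the simple quadrilateral with vertices (-36,17), (-8,8), (39,-26), (51,-34) in order.
The shoelace formula gives twice the area as |((-36)·8 − (-8)·17) + ((-8)·(-26) − 39·8) + (39·(-34) − 51·(-26)) + (51·17 − (-36)·(-34))| = 613, so the area is 306.5.
The number of boundary lattice points is Σ gcd(|Δx|,|Δy|) = gcd(28,9) + gcd(47,34) + gcd(12,8) + gcd(87,51) = 1+1+4+3 = 9.
By Pick's theorem I = A − B/2 + 1 = 306.5 − 9/2 + 1 = 303.

303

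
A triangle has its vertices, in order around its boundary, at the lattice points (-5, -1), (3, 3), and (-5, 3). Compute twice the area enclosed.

Using the shoelace formula, 2A = |((-5)·3 − 3·(-1)) + (3·3 − (-5)·3) + ((-5)·(-1) − (-5)·3)| = 32, so the area is 16.

32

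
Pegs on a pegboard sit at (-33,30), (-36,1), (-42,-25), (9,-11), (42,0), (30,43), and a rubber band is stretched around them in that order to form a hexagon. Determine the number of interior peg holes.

By the shoelace formula, twice the signed area is |[(-33)·1 − (-36)·30] + [(-36)·(-25) − (-42)·1] + [(-42)·(-11) − 9·(-25)] + [9·0 − 42·(-11)] + [42·43 − 30·0] + [30·30 − (-33)·43]| = 7263, so the area is 7263/2.
Along each edge there are gcd(|Δx|,|Δy|)+1 lattice points, so counting each shared vertex once the boundary has gcd(3,29) + gcd(6,26) + gcd(51,14) + gcd(33,11) + gcd(12,43) + gcd(63,13) = 1+2+1+11+1+1 = 17.
By Pick's theorem A = I + B/2 − 1, so I = 7263/2 − 17/2 + 1 = 3624.

3624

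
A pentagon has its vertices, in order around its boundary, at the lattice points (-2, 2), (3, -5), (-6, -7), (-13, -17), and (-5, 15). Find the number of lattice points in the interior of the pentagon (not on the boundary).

143

Using the shoelace formula, 2A = |((-2)·(-5) − 3·2) + (3·(-7) − (-6)·(-5)) + ((-6)·(-17) − (-13)·(-7)) + ((-13)·15 − (-5)·(-17)) + ((-5)·2 − (-2)·15)| = 296, so the area is 148.
Summing gcd(|Δx|,|Δy|) over the edges gives the boundary count: gcd(5,7) + gcd(9,2) + gcd(7,10) + gcd(8,32) + gcd(3,13) = 1+1+1+8+1 = 12.
Pick's theorem gives I = A − B/2 + 1 = 148 − 12/2 + 1 = 143.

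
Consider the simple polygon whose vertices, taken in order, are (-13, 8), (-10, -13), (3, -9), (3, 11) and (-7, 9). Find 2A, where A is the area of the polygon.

The shoelace formula gives twice the area as |[(-13)·(-13) − (-10)·8] + [(-10)·(-9) − 3·(-13)] + [3·11 − 3·(-9)] + [3·9 − (-7)·11] + [(-7)·8 − (-13)·9]| = 603, so the area is 301.5.

603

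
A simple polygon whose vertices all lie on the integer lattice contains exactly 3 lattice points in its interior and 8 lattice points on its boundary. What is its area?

By Pick's theorem, A = I + B/2 − 1 = 3 + 8/2 − 1 = 6.

6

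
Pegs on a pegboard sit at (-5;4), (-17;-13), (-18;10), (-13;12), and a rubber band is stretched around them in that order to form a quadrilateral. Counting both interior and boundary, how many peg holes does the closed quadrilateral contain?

181

By the shoelace formula, twice the signed area is |[(-5)·(-13) − (-17)·4] + [(-17)·10 − (-18)·(-13)] + [(-18)·12 − (-13)·10] + [(-13)·4 − (-5)·12]| = 349, so the area is 174.5.
Summing gcd(|Δx|,|Δy|) over the edges gives the boundary count: gcd(12,17) + gcd(1,23) + gcd(5,2) + gcd(8,8) = 1+1+1+8 = 11.
Pick's theorem gives I = A − B/2 + 1 = 174.5 − 11/2 + 1 = 170, so the closed region contains I + B = 170 + 11 = 181 lattice points.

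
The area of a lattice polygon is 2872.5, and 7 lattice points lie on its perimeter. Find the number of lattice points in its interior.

From Pick's theorem, I = A − B/2 + 1 = 2872.5 − 7/2 + 1 = 2870.

2870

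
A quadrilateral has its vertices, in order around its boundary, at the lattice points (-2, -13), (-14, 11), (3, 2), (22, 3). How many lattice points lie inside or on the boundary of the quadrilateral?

By the shoelace formula, twice the signed area is |[(-2)·11 − (-14)·(-13)] + [(-14)·2 − 3·11] + [3·3 − 22·2] + [22·(-13) − (-2)·3]| = 580, so the area is 290.
The number of boundary lattice points is Σ gcd(|Δx|,|Δy|) = gcd(12,24) + gcd(17,9) + gcd(19,1) + gcd(24,16) = 12+1+1+8 = 22.
Pick's theorem gives I = A − B/2 + 1 = 290 − 22/2 + 1 = 280, so the closed region contains I + B = 280 + 22 = 302 lattice points.

302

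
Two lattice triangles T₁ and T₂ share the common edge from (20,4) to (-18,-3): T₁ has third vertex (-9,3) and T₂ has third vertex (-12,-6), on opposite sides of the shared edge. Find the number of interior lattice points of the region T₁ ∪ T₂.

157

The union is the simple quadrilateral with vertices (20,4), (-9,3), (-18,-3), (-12,-6) in order.
The shoelace formula gives twice the area as |(20·3 − (-9)·4) + ((-9)·(-3) − (-18)·3) + ((-18)·(-6) − (-12)·(-3)) + ((-12)·4 − 20·(-6))| = 321, so the area is 160.5.
Along each edge there are gcd(|Δx|,|Δy|)+1 lattice points, so counting each shared vertex once the boundary has gcd(29,1) + gcd(9,6) + gcd(6,3) + gcd(32,10) = 1+3+3+2 = 9.
By Pick's theorem I = A − B/2 + 1 = 160.5 − 9/2 + 1 = 157.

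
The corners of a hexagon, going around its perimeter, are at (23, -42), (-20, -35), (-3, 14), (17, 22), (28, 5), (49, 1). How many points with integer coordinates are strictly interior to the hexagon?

The shoelace formula gives twice the area as |(23·(-35) − (-20)·(-42)) + ((-20)·14 − (-3)·(-35)) + ((-3)·22 − 17·14) + (17·5 − 28·22) + (28·1 − 49·5) + (49·(-42) − 23·1)| = 5163, so the area is 5163/2.
Summing gcd(|Δx|,|Δy|) over the edges gives the boundary count: gcd(43,7) + gcd(17,49) + gcd(20,8) + gcd(11,17) + gcd(21,4) + gcd(26,43) = 1+1+4+1+1+1 = 9.
By Pick's theorem A = I + B/2 − 1, so I = 5163/2 − 9/2 + 1 = 2578.

2578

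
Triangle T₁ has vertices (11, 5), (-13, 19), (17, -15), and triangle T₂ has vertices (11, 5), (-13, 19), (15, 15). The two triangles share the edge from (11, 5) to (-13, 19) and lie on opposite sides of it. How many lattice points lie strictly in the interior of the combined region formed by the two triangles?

The union is the simple quadrilateral with vertices (11, 5), (17, -15), (-13, 19), (15, 15) in order.
Using the shoelace formula, 2A = |[11·(-15) − 17·5] + [17·19 − (-13)·(-15)] + [(-13)·15 − 15·19] + [15·5 − 11·15]| = 692, so the area is 346.
Summing gcd(|Δx|,|Δy|) over the edges gives the boundary count: gcd(6,20) + gcd(30,34) + gcd(28,4) + gcd(4,10) = 2+2+4+2 = 10.
By Pick's theorem I = A − B/2 + 1 = 346 − 10/2 + 1 = 342.

342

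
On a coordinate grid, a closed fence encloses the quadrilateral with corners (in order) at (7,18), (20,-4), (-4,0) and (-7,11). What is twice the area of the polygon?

By the shoelace formula, twice the signed area is |(7·(-4) − 20·18) + (20·0 − (-4)·(-4)) + ((-4)·11 − (-7)·0) + ((-7)·18 − 7·11)| = 651, so the area is 325.5.

651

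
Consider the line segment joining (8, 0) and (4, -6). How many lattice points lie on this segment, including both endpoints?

The number of lattice points on a segment between lattice points is gcd(|Δx|,|Δy|) + 1 = gcd(4,6) + 1 = 2 + 1 = 3.

3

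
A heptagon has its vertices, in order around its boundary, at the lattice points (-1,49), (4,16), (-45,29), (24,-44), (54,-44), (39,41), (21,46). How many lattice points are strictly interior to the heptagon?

Using the shoelace formula, 2A = |((-1)·16 − 4·49) + (4·29 − (-45)·16) + ((-45)·(-44) − 24·29) + (24·(-44) − 54·(-44)) + (54·41 − 39·(-44)) + (39·46 − 21·41) + (21·49 − (-1)·46)| = 9166, so the area is 4583.
Summing gcd(|Δx|,|Δy|) over the edges gives the boundary count: gcd(5,33) + gcd(49,13) + gcd(69,73) + gcd(30,0) + gcd(15,85) + gcd(18,5) + gcd(22,3) = 1+1+1+30+5+1+1 = 40.
Pick's theorem gives I = A − B/2 + 1 = 4583 − 40/2 + 1 = 4564.

4564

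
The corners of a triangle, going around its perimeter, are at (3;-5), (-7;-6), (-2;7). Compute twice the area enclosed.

Using the shoelace formula, 2A = |[3·(-6) − (-7)·(-5)] + [(-7)·7 − (-2)·(-6)] + [(-2)·(-5) − 3·7]| = 125, so the area is 62.5.

125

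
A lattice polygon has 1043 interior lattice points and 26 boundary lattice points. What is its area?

By Pick's theorem, A = I + B/2 − 1 = 1043 + 26/2 − 1 = 1055.

1055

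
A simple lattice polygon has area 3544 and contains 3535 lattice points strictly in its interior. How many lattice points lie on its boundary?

Pick's theorem gives A = I + B/2 − 1, so B = 2(A − I + 1) = 2(3544 − 3535 + 1) = 20.

20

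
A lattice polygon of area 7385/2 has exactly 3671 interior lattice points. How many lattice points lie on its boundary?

Pick's theorem gives A = I + B/2 − 1, so B = 2(A − I + 1) = 2(7385/2 − 3671 + 1) = 45.

45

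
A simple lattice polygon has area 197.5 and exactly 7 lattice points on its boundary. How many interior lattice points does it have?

Pick's theorem A = I + B/2 − 1 rearranges to I = A − B/2 + 1 = 197.5 − 7/2 + 1 = 195.

195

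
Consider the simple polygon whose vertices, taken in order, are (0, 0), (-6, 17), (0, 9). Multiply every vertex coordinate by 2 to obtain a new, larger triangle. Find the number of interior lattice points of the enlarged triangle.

97

Using the shoelace formula, 2A = |[0·17 − (-6)·0] + [(-6)·9 − 0·17] + [0·0 − 0·9]| = 54, so the area is 27.
Summing gcd(|Δx|,|Δy|) over the edges gives the boundary count: gcd(6,17) + gcd(6,8) + gcd(0,9) = 1+2+9 = 12.
Scaling by 2 multiplies the area by 2² = 4 (so the new area is 108) and multiplies the boundary lattice-point count by 2, giving 24.
By Pick's theorem, the interior count of the dilated polygon is 108 − 24/2 + 1 = 97.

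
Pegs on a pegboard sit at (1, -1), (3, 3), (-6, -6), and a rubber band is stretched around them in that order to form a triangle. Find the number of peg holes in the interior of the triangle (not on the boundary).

By the shoelace formula, twice the signed area is |(1·3 − 3·(-1)) + (3·(-6) − (-6)·3) + ((-6)·(-1) − 1·(-6))| = 18, so the area is 9.
Along each edge there are gcd(|Δx|,|Δy|)+1 lattice points, so counting each shared vertex once the boundary has gcd(2,4) + gcd(9,9) + gcd(7,5) = 2+9+1 = 12.
By Pick's theorem A = I + B/2 − 1, so I = 9 − 12/2 + 1 = 4.

4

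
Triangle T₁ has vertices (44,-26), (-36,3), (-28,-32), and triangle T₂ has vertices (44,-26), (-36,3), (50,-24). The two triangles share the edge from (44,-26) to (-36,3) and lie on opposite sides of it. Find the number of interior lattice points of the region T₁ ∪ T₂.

1447

The union is the simple quadrilateral with vertices (44,-26), (-28,-32), (-36,3), (50,-24) in order.
The shoelace formula gives twice the area as |[44·(-32) − (-28)·(-26)] + [(-28)·3 − (-36)·(-32)] + [(-36)·(-24) − 50·3] + [50·(-26) − 44·(-24)]| = 2902, so the area is 1451.
Along each edge there are gcd(|Δx|,|Δy|)+1 lattice points, so counting each shared vertex once the boundary has gcd(72,6) + gcd(8,35) + gcd(86,27) + gcd(6,2) = 6+1+1+2 = 10.
By Pick's theorem I = A − B/2 + 1 = 1451 − 10/2 + 1 = 1447.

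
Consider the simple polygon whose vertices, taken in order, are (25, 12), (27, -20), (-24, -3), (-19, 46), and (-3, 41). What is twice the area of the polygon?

Using the shoelace formula, 2A = |[25·(-20) − 27·12] + [27·(-3) − (-24)·(-20)] + [(-24)·46 − (-19)·(-3)] + [(-19)·41 − (-3)·46] + [(-3)·12 − 25·41]| = 4248, so the area is 2124.

4248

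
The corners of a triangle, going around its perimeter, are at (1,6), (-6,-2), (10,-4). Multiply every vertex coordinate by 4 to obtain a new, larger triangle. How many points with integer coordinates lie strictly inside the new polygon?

The shoelace formula gives twice the area as |(1·(-2) − (-6)·6) + ((-6)·(-4) − 10·(-2)) + (10·6 − 1·(-4))| = 142, so the area is 71.
Summing gcd(|Δx|,|Δy|) over the edges gives the boundary count: gcd(7,8) + gcd(16,2) + gcd(9,10) = 1+2+1 = 4.
Scaling by 4 multiplies the area by 4² = 16 (so the new area is 1136) and multiplies the boundary lattice-point count by 4, giving 16.
By Pick's theorem, the interior count of the dilated polygon is 1136 − 16/2 + 1 = 1129.

1129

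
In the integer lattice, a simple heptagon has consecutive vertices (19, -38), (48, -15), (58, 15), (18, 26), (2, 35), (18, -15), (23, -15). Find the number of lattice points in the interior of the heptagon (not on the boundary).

1876

Using the shoelace formula, 2A = |[19·(-15) − 48·(-38)] + [48·15 − 58·(-15)] + [58·26 − 18·15] + [18·35 − 2·26] + [2·(-15) − 18·35] + [18·(-15) − 23·(-15)] + [23·(-38) − 19·(-15)]| = 3771, so the area is 3771/2.
Summing gcd(|Δx|,|Δy|) over the edges gives the boundary count: gcd(29,23) + gcd(10,30) + gcd(40,11) + gcd(16,9) + gcd(16,50) + gcd(5,0) + gcd(4,23) = 1+10+1+1+2+5+1 = 21.
By Pick's theorem A = I + B/2 − 1, so I = 3771/2 − 21/2 + 1 = 1876.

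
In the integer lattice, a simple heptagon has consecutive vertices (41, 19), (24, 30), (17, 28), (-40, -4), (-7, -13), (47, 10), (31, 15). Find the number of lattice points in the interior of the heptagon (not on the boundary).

By the shoelace formula, twice the signed area is |[41·30 − 24·19] + [24·28 − 17·30] + [17·(-4) − (-40)·28] + [(-40)·(-13) − (-7)·(-4)] + [(-7)·10 − 47·(-13)] + [47·15 − 31·10] + [31·19 − 41·15]| = 3390, so the area is 1695.
Along each edge there are gcd(|Δx|,|Δy|)+1 lattice points, so counting each shared vertex once the boundary has gcd(17,11) + gcd(7,2) + gcd(57,32) + gcd(33,9) + gcd(54,23) + gcd(16,5) + gcd(10,4) = 1+1+1+3+1+1+2 = 10.
By Pick's theorem A = I + B/2 − 1, so I = 1695 − 10/2 + 1 = 1691.

1691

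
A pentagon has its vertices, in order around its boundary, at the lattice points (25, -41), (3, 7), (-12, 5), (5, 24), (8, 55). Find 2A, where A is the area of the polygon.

Using the shoelace formula, 2A = |(25·7 − 3·(-41)) + (3·5 − (-12)·7) + ((-12)·24 − 5·5) + (5·55 − 8·24) + (8·(-41) − 25·55)| = 1536, so the area is 768.

1536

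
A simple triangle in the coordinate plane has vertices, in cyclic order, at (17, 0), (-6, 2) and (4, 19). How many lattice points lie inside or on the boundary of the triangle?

By the shoelace formula, twice the signed area is |[17·2 − (-6)·0] + [(-6)·19 − 4·2] + [4·0 − 17·19]| = 411, so the area is 205.5.
The number of boundary lattice points is Σ gcd(|Δx|,|Δy|) = gcd(23,2) + gcd(10,17) + gcd(13,19) = 1+1+1 = 3.
Pick's theorem gives I = A − B/2 + 1 = 205.5 − 3/2 + 1 = 205, so the closed region contains I + B = 205 + 3 = 208 lattice points.

208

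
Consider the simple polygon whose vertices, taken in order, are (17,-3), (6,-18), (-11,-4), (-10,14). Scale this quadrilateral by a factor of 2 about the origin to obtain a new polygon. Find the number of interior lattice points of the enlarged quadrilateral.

Using the shoelace formula, 2A = |[17·(-18) − 6·(-3)] + [6·(-4) − (-11)·(-18)] + [(-11)·14 − (-10)·(-4)] + [(-10)·(-3) − 17·14]| = 912, so the area is 456.
Summing gcd(|Δx|,|Δy|) over the edges gives the boundary count: gcd(11,15) + gcd(17,14) + gcd(1,18) + gcd(27,17) = 1+1+1+1 = 4.
Scaling by 2 multiplies the area by 2² = 4 (so the new area is 1824) and multiplies the boundary lattice-point count by 2, giving 8.
By Pick's theorem, the interior count of the dilated polygon is 1824 − 8/2 + 1 = 1821.

1821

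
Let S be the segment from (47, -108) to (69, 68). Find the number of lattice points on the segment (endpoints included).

23

The number of lattice points on a segment between lattice points is gcd(|Δx|,|Δy|) + 1 = gcd(22,176) + 1 = 22 + 1 = 23.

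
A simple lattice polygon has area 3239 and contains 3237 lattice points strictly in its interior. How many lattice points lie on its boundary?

6

Pick's theorem gives A = I + B/2 − 1, so B = 2(A − I + 1) = 2(3239 − 3237 + 1) = 6.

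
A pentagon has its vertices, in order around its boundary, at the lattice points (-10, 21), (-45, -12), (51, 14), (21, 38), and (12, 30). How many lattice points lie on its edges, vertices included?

11

Along each edge there are gcd(|Δx|,|Δy|)+1 lattice points, so counting each shared vertex once the boundary has gcd(35,33) + gcd(96,26) + gcd(30,24) + gcd(9,8) + gcd(22,9) = 1+2+6+1+1 = 11.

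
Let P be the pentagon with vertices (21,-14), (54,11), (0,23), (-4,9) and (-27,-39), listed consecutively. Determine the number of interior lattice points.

Using the shoelace formula, 2A = |(21·11 − 54·(-14)) + (54·23 − 0·11) + (0·9 − (-4)·23) + ((-4)·(-39) − (-27)·9) + ((-27)·(-14) − 21·(-39))| = 3917, so the area is 3917/2.
The number of boundary lattice points is Σ gcd(|Δx|,|Δy|) = gcd(33,25) + gcd(54,12) + gcd(4,14) + gcd(23,48) + gcd(48,25) = 1+6+2+1+1 = 11.
By Pick's theorem A = I + B/2 − 1, so I = 3917/2 − 11/2 + 1 = 1954.

1954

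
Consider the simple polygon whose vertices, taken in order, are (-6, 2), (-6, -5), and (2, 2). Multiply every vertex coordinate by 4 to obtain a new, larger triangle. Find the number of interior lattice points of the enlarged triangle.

By the shoelace formula, twice the signed area is |[(-6)·(-5) − (-6)·2] + [(-6)·2 − 2·(-5)] + [2·2 − (-6)·2]| = 56, so the area is 28.
Summing gcd(|Δx|,|Δy|) over the edges gives the boundary count: gcd(0,7) + gcd(8,7) + gcd(8,0) = 7+1+8 = 16.
Scaling by 4 multiplies the area by 4² = 16 (so the new area is 448) and multiplies the boundary lattice-point count by 4, giving 64.
By Pick's theorem, the interior count of the dilated polygon is 448 − 64/2 + 1 = 417.

417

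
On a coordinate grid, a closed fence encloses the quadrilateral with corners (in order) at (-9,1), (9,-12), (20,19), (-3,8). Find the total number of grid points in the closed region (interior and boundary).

401

Using the shoelace formula, 2A = |[(-9)·(-12) − 9·1] + [9·19 − 20·(-12)] + [20·8 − (-3)·19] + [(-3)·1 − (-9)·8]| = 796, so the area is 398.
Summing gcd(|Δx|,|Δy|) over the edges gives the boundary count: gcd(18,13) + gcd(11,31) + gcd(23,11) + gcd(6,7) = 1+1+1+1 = 4.
Pick's theorem gives I = A − B/2 + 1 = 398 − 4/2 + 1 = 397, so the closed region contains I + B = 397 + 4 = 401 lattice points.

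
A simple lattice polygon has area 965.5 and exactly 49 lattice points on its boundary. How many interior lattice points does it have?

942

From Pick's theorem, I = A − B/2 + 1 = 965.5 − 49/2 + 1 = 942.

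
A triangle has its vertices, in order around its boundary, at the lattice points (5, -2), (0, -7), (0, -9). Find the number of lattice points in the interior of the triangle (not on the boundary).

By the shoelace formula, twice the signed area is |(5·(-7) − 0·(-2)) + (0·(-9) − 0·(-7)) + (0·(-2) − 5·(-9))| = 10, so the area is 5.
Along each edge there are gcd(|Δx|,|Δy|)+1 lattice points, so counting each shared vertex once the boundary has gcd(5,5) + gcd(0,2) + gcd(5,7) = 5+2+1 = 8.
Pick's theorem gives I = A − B/2 + 1 = 5 − 8/2 + 1 = 2.

2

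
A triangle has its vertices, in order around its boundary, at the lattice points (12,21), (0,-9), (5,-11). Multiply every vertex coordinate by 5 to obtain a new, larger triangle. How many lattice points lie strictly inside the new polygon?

2156

The shoelace formula gives twice the area as |[12·(-9) − 0·21] + [0·(-11) − 5·(-9)] + [5·21 − 12·(-11)]| = 174, so the area is 87.
Along each edge there are gcd(|Δx|,|Δy|)+1 lattice points, so counting each shared vertex once the boundary has gcd(12,30) + gcd(5,2) + gcd(7,32) = 6+1+1 = 8.
Scaling by 5 multiplies the area by 5² = 25 (so the new area is 2175) and multiplies the boundary lattice-point count by 5, giving 40.
By Pick's theorem, the interior count of the dilated polygon is 2175 − 40/2 + 1 = 2156.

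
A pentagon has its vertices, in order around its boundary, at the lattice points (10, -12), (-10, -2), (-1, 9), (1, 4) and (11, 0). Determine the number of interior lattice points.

By the shoelace formula, twice the signed area is |(10·(-2) − (-10)·(-12)) + ((-10)·9 − (-1)·(-2)) + ((-1)·4 − 1·9) + (1·0 − 11·4) + (11·(-12) − 10·0)| = 421, so the area is 421/2.
The number of boundary lattice points is Σ gcd(|Δx|,|Δy|) = gcd(20,10) + gcd(9,11) + gcd(2,5) + gcd(10,4) + gcd(1,12) = 10+1+1+2+1 = 15.
Pick's theorem gives I = A − B/2 + 1 = 421/2 − 15/2 + 1 = 204.

204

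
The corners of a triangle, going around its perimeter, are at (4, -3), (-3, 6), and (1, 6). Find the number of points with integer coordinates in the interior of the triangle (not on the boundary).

Using the shoelace formula, 2A = |(4·6 − (-3)·(-3)) + ((-3)·6 − 1·6) + (1·(-3) − 4·6)| = 36, so the area is 18.
Along each edge there are gcd(|Δx|,|Δy|)+1 lattice points, so counting each shared vertex once the boundary has gcd(7,9) + gcd(4,0) + gcd(3,9) = 1+4+3 = 8.
Pick's theorem gives I = A − B/2 + 1 = 18 − 8/2 + 1 = 15.

15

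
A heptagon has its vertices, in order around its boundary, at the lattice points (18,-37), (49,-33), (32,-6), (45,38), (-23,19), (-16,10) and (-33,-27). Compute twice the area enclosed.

Using the shoelace formula, 2A = |[18·(-33) − 49·(-37)] + [49·(-6) − 32·(-33)] + [32·38 − 45·(-6)] + [45·19 − (-23)·38] + [(-23)·10 − (-16)·19] + [(-16)·(-27) − (-33)·10] + [(-33)·(-37) − 18·(-27)]| = 7739, so the area is 3869.5.

7739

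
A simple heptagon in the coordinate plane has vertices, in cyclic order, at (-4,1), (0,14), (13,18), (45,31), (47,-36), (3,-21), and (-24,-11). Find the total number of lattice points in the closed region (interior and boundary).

2609

Using the shoelace formula, 2A = |[(-4)·14 − 0·1] + [0·18 − 13·14] + [13·31 − 45·18] + [45·(-36) − 47·31] + [47·(-21) − 3·(-36)] + [3·(-11) − (-24)·(-21)] + [(-24)·1 − (-4)·(-11)]| = 5206, so the area is 2603.
Summing gcd(|Δx|,|Δy|) over the edges gives the boundary count: gcd(4,13) + gcd(13,4) + gcd(32,13) + gcd(2,67) + gcd(44,15) + gcd(27,10) + gcd(20,12) = 1+1+1+1+1+1+4 = 10.
Pick's theorem gives I = A − B/2 + 1 = 2603 − 10/2 + 1 = 2599, so the closed region contains I + B = 2599 + 10 = 2609 lattice points.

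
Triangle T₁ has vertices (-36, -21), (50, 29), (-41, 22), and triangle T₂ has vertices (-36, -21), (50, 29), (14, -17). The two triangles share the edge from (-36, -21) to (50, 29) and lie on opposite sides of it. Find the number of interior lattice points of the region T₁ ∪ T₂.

3047

The union is the simple quadrilateral with vertices (-36, -21), (-41, 22), (50, 29), (14, -17) in order.
By the shoelace formula, twice the signed area is |[(-36)·22 − (-41)·(-21)] + [(-41)·29 − 50·22] + [50·(-17) − 14·29] + [14·(-21) − (-36)·(-17)]| = 6104, so the area is 3052.
The number of boundary lattice points is Σ gcd(|Δx|,|Δy|) = gcd(5,43) + gcd(91,7) + gcd(36,46) + gcd(50,4) = 1+7+2+2 = 12.
By Pick's theorem I = A − B/2 + 1 = 3052 − 12/2 + 1 = 3047.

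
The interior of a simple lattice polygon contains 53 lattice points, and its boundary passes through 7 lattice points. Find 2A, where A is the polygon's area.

111

Pick's theorem states A = I + B/2 − 1, so A = 53 + 7/2 − 1 = 111/2.
Hence 2A = 111.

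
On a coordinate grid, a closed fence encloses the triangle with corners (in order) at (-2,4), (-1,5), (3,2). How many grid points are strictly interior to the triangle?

The shoelace formula gives twice the area as |((-2)·5 − (-1)·4) + ((-1)·2 − 3·5) + (3·4 − (-2)·2)| = 7, so the area is 7/2.
Along each edge there are gcd(|Δx|,|Δy|)+1 lattice points, so counting each shared vertex once the boundary has gcd(1,1) + gcd(4,3) + gcd(5,2) = 1+1+1 = 3.
Pick's theorem gives I = A − B/2 + 1 = 7/2 − 3/2 + 1 = 3.

3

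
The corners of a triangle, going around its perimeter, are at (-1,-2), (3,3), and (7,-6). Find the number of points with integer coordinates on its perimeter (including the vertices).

The number of boundary lattice points is Σ gcd(|Δx|,|Δy|) = gcd(4,5) + gcd(4,9) + gcd(8,4) = 1+1+4 = 6.

6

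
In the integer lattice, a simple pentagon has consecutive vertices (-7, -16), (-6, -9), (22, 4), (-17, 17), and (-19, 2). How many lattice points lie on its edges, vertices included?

Summing gcd(|Δx|,|Δy|) over the edges gives the boundary count: gcd(1,7) + gcd(28,13) + gcd(39,13) + gcd(2,15) + gcd(12,18) = 1+1+13+1+6 = 22.

22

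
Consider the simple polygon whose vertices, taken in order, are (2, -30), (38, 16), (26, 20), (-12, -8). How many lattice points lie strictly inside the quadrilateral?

By the shoelace formula, twice the signed area is |(2·16 − 38·(-30)) + (38·20 − 26·16) + (26·(-8) − (-12)·20) + ((-12)·(-30) − 2·(-8))| = 1924, so the area is 962.
Summing gcd(|Δx|,|Δy|) over the edges gives the boundary count: gcd(36,46) + gcd(12,4) + gcd(38,28) + gcd(14,22) = 2+4+2+2 = 10.
By Pick's theorem A = I + B/2 − 1, so I = 962 − 10/2 + 1 = 958.

958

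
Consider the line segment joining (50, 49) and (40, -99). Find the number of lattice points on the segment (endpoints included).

3

The number of lattice points on a segment between lattice points is gcd(|Δx|,|Δy|) + 1 = gcd(10,148) + 1 = 2 + 1 = 3.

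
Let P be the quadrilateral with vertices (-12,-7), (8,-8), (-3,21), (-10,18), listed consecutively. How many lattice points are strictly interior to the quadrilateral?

Using the shoelace formula, 2A = |((-12)·(-8) − 8·(-7)) + (8·21 − (-3)·(-8)) + ((-3)·18 − (-10)·21) + ((-10)·(-7) − (-12)·18)| = 738, so the area is 369.
Summing gcd(|Δx|,|Δy|) over the edges gives the boundary count: gcd(20,1) + gcd(11,29) + gcd(7,3) + gcd(2,25) = 1+1+1+1 = 4.
Pick's theorem gives I = A − B/2 + 1 = 369 − 4/2 + 1 = 368.

368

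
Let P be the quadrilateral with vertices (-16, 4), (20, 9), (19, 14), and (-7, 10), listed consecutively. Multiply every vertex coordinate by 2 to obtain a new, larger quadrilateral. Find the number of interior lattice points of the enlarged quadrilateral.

604

The shoelace formula gives twice the area as |((-16)·9 − 20·4) + (20·14 − 19·9) + (19·10 − (-7)·14) + ((-7)·4 − (-16)·10)| = 305, so the area is 152.5.
Summing gcd(|Δx|,|Δy|) over the edges gives the boundary count: gcd(36,5) + gcd(1,5) + gcd(26,4) + gcd(9,6) = 1+1+2+3 = 7.
Scaling by 2 multiplies the area by 2² = 4 (so the new area is 610) and multiplies the boundary lattice-point count by 2, giving 14.
By Pick's theorem, the interior count of the dilated polygon is 610 − 14/2 + 1 = 604.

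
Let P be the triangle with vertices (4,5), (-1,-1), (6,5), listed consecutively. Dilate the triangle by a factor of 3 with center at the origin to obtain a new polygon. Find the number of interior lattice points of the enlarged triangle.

The shoelace formula gives twice the area as |(4·(-1) − (-1)·5) + ((-1)·5 − 6·(-1)) + (6·5 − 4·5)| = 12, so the area is 6.
Summing gcd(|Δx|,|Δy|) over the edges gives the boundary count: gcd(5,6) + gcd(7,6) + gcd(2,0) = 1+1+2 = 4.
Scaling by 3 multiplies the area by 3² = 9 (so the new area is 54) and multiplies the boundary lattice-point count by 3, giving 12.
By Pick's theorem, the interior count of the dilated polygon is 54 − 12/2 + 1 = 49.

49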